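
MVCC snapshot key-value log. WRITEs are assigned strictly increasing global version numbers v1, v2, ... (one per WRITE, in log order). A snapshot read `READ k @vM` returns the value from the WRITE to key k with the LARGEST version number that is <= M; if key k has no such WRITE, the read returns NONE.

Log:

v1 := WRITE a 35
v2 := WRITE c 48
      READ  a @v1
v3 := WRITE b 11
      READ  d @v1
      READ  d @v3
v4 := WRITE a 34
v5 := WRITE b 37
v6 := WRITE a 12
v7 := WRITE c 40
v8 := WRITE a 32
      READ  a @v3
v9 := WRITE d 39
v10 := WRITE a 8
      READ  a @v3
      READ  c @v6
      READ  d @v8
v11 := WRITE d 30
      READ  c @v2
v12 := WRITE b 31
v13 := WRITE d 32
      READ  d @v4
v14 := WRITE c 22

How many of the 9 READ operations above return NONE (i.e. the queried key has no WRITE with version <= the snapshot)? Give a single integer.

v1: WRITE a=35  (a history now [(1, 35)])
v2: WRITE c=48  (c history now [(2, 48)])
READ a @v1: history=[(1, 35)] -> pick v1 -> 35
v3: WRITE b=11  (b history now [(3, 11)])
READ d @v1: history=[] -> no version <= 1 -> NONE
READ d @v3: history=[] -> no version <= 3 -> NONE
v4: WRITE a=34  (a history now [(1, 35), (4, 34)])
v5: WRITE b=37  (b history now [(3, 11), (5, 37)])
v6: WRITE a=12  (a history now [(1, 35), (4, 34), (6, 12)])
v7: WRITE c=40  (c history now [(2, 48), (7, 40)])
v8: WRITE a=32  (a history now [(1, 35), (4, 34), (6, 12), (8, 32)])
READ a @v3: history=[(1, 35), (4, 34), (6, 12), (8, 32)] -> pick v1 -> 35
v9: WRITE d=39  (d history now [(9, 39)])
v10: WRITE a=8  (a history now [(1, 35), (4, 34), (6, 12), (8, 32), (10, 8)])
READ a @v3: history=[(1, 35), (4, 34), (6, 12), (8, 32), (10, 8)] -> pick v1 -> 35
READ c @v6: history=[(2, 48), (7, 40)] -> pick v2 -> 48
READ d @v8: history=[(9, 39)] -> no version <= 8 -> NONE
v11: WRITE d=30  (d history now [(9, 39), (11, 30)])
READ c @v2: history=[(2, 48), (7, 40)] -> pick v2 -> 48
v12: WRITE b=31  (b history now [(3, 11), (5, 37), (12, 31)])
v13: WRITE d=32  (d history now [(9, 39), (11, 30), (13, 32)])
READ d @v4: history=[(9, 39), (11, 30), (13, 32)] -> no version <= 4 -> NONE
v14: WRITE c=22  (c history now [(2, 48), (7, 40), (14, 22)])
Read results in order: ['35', 'NONE', 'NONE', '35', '35', '48', 'NONE', '48', 'NONE']
NONE count = 4

Answer: 4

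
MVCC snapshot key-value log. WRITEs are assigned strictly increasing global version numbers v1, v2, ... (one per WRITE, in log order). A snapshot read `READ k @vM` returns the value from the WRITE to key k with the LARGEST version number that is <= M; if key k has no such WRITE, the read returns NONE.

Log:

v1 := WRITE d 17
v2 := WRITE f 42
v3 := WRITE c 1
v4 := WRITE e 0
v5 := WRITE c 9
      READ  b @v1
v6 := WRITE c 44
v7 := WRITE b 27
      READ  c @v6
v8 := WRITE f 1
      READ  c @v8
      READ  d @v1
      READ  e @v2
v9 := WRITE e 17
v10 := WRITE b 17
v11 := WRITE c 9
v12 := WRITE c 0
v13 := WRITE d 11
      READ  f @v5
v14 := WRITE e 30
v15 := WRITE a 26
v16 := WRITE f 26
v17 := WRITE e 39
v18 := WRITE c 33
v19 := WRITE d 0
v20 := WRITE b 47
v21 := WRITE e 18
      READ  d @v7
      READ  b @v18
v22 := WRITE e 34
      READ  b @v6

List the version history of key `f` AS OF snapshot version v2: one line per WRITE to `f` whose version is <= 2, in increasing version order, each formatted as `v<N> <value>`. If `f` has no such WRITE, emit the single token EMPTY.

Answer: v2 42

Derivation:
Scan writes for key=f with version <= 2:
  v1 WRITE d 17 -> skip
  v2 WRITE f 42 -> keep
  v3 WRITE c 1 -> skip
  v4 WRITE e 0 -> skip
  v5 WRITE c 9 -> skip
  v6 WRITE c 44 -> skip
  v7 WRITE b 27 -> skip
  v8 WRITE f 1 -> drop (> snap)
  v9 WRITE e 17 -> skip
  v10 WRITE b 17 -> skip
  v11 WRITE c 9 -> skip
  v12 WRITE c 0 -> skip
  v13 WRITE d 11 -> skip
  v14 WRITE e 30 -> skip
  v15 WRITE a 26 -> skip
  v16 WRITE f 26 -> drop (> snap)
  v17 WRITE e 39 -> skip
  v18 WRITE c 33 -> skip
  v19 WRITE d 0 -> skip
  v20 WRITE b 47 -> skip
  v21 WRITE e 18 -> skip
  v22 WRITE e 34 -> skip
Collected: [(2, 42)]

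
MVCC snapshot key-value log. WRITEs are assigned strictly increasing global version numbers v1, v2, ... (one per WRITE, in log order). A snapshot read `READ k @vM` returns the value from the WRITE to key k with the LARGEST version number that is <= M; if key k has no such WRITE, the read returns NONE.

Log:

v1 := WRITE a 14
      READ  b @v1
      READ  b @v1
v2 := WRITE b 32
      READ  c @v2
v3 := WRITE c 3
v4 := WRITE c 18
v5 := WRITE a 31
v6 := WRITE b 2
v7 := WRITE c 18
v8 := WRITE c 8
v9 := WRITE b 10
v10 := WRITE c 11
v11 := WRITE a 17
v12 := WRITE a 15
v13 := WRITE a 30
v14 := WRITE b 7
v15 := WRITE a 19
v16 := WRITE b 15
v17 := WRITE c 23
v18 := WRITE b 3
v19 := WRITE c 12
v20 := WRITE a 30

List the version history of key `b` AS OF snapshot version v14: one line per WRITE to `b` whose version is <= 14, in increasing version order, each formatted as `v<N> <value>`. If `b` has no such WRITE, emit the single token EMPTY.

Answer: v2 32
v6 2
v9 10
v14 7

Derivation:
Scan writes for key=b with version <= 14:
  v1 WRITE a 14 -> skip
  v2 WRITE b 32 -> keep
  v3 WRITE c 3 -> skip
  v4 WRITE c 18 -> skip
  v5 WRITE a 31 -> skip
  v6 WRITE b 2 -> keep
  v7 WRITE c 18 -> skip
  v8 WRITE c 8 -> skip
  v9 WRITE b 10 -> keep
  v10 WRITE c 11 -> skip
  v11 WRITE a 17 -> skip
  v12 WRITE a 15 -> skip
  v13 WRITE a 30 -> skip
  v14 WRITE b 7 -> keep
  v15 WRITE a 19 -> skip
  v16 WRITE b 15 -> drop (> snap)
  v17 WRITE c 23 -> skip
  v18 WRITE b 3 -> drop (> snap)
  v19 WRITE c 12 -> skip
  v20 WRITE a 30 -> skip
Collected: [(2, 32), (6, 2), (9, 10), (14, 7)]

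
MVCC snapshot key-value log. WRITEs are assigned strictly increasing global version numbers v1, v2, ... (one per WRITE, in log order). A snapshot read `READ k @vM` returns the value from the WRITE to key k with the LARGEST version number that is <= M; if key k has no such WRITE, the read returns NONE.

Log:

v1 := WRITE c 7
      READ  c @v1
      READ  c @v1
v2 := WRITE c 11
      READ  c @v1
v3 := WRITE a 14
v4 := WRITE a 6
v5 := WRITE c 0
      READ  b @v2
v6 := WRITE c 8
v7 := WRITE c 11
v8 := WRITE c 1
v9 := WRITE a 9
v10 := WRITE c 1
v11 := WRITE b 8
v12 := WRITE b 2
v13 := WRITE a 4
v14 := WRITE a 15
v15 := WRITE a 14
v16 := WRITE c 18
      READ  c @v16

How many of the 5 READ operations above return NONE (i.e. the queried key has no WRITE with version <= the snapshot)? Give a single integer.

Answer: 1

Derivation:
v1: WRITE c=7  (c history now [(1, 7)])
READ c @v1: history=[(1, 7)] -> pick v1 -> 7
READ c @v1: history=[(1, 7)] -> pick v1 -> 7
v2: WRITE c=11  (c history now [(1, 7), (2, 11)])
READ c @v1: history=[(1, 7), (2, 11)] -> pick v1 -> 7
v3: WRITE a=14  (a history now [(3, 14)])
v4: WRITE a=6  (a history now [(3, 14), (4, 6)])
v5: WRITE c=0  (c history now [(1, 7), (2, 11), (5, 0)])
READ b @v2: history=[] -> no version <= 2 -> NONE
v6: WRITE c=8  (c history now [(1, 7), (2, 11), (5, 0), (6, 8)])
v7: WRITE c=11  (c history now [(1, 7), (2, 11), (5, 0), (6, 8), (7, 11)])
v8: WRITE c=1  (c history now [(1, 7), (2, 11), (5, 0), (6, 8), (7, 11), (8, 1)])
v9: WRITE a=9  (a history now [(3, 14), (4, 6), (9, 9)])
v10: WRITE c=1  (c history now [(1, 7), (2, 11), (5, 0), (6, 8), (7, 11), (8, 1), (10, 1)])
v11: WRITE b=8  (b history now [(11, 8)])
v12: WRITE b=2  (b history now [(11, 8), (12, 2)])
v13: WRITE a=4  (a history now [(3, 14), (4, 6), (9, 9), (13, 4)])
v14: WRITE a=15  (a history now [(3, 14), (4, 6), (9, 9), (13, 4), (14, 15)])
v15: WRITE a=14  (a history now [(3, 14), (4, 6), (9, 9), (13, 4), (14, 15), (15, 14)])
v16: WRITE c=18  (c history now [(1, 7), (2, 11), (5, 0), (6, 8), (7, 11), (8, 1), (10, 1), (16, 18)])
READ c @v16: history=[(1, 7), (2, 11), (5, 0), (6, 8), (7, 11), (8, 1), (10, 1), (16, 18)] -> pick v16 -> 18
Read results in order: ['7', '7', '7', 'NONE', '18']
NONE count = 1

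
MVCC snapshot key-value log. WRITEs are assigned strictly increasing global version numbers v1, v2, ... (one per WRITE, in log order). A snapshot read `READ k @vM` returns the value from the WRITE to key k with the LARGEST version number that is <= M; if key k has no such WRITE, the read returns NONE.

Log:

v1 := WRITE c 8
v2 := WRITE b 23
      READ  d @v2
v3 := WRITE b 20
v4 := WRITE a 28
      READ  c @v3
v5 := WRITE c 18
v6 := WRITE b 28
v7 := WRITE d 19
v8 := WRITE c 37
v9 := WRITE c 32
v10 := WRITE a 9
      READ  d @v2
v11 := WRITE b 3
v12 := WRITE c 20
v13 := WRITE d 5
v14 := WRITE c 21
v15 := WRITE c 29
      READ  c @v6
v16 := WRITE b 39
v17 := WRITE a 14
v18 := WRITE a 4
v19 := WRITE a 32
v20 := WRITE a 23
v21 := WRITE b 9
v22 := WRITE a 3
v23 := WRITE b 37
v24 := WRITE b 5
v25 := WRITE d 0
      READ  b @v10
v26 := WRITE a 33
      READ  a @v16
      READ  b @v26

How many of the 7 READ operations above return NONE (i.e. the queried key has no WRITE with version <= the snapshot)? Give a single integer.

v1: WRITE c=8  (c history now [(1, 8)])
v2: WRITE b=23  (b history now [(2, 23)])
READ d @v2: history=[] -> no version <= 2 -> NONE
v3: WRITE b=20  (b history now [(2, 23), (3, 20)])
v4: WRITE a=28  (a history now [(4, 28)])
READ c @v3: history=[(1, 8)] -> pick v1 -> 8
v5: WRITE c=18  (c history now [(1, 8), (5, 18)])
v6: WRITE b=28  (b history now [(2, 23), (3, 20), (6, 28)])
v7: WRITE d=19  (d history now [(7, 19)])
v8: WRITE c=37  (c history now [(1, 8), (5, 18), (8, 37)])
v9: WRITE c=32  (c history now [(1, 8), (5, 18), (8, 37), (9, 32)])
v10: WRITE a=9  (a history now [(4, 28), (10, 9)])
READ d @v2: history=[(7, 19)] -> no version <= 2 -> NONE
v11: WRITE b=3  (b history now [(2, 23), (3, 20), (6, 28), (11, 3)])
v12: WRITE c=20  (c history now [(1, 8), (5, 18), (8, 37), (9, 32), (12, 20)])
v13: WRITE d=5  (d history now [(7, 19), (13, 5)])
v14: WRITE c=21  (c history now [(1, 8), (5, 18), (8, 37), (9, 32), (12, 20), (14, 21)])
v15: WRITE c=29  (c history now [(1, 8), (5, 18), (8, 37), (9, 32), (12, 20), (14, 21), (15, 29)])
READ c @v6: history=[(1, 8), (5, 18), (8, 37), (9, 32), (12, 20), (14, 21), (15, 29)] -> pick v5 -> 18
v16: WRITE b=39  (b history now [(2, 23), (3, 20), (6, 28), (11, 3), (16, 39)])
v17: WRITE a=14  (a history now [(4, 28), (10, 9), (17, 14)])
v18: WRITE a=4  (a history now [(4, 28), (10, 9), (17, 14), (18, 4)])
v19: WRITE a=32  (a history now [(4, 28), (10, 9), (17, 14), (18, 4), (19, 32)])
v20: WRITE a=23  (a history now [(4, 28), (10, 9), (17, 14), (18, 4), (19, 32), (20, 23)])
v21: WRITE b=9  (b history now [(2, 23), (3, 20), (6, 28), (11, 3), (16, 39), (21, 9)])
v22: WRITE a=3  (a history now [(4, 28), (10, 9), (17, 14), (18, 4), (19, 32), (20, 23), (22, 3)])
v23: WRITE b=37  (b history now [(2, 23), (3, 20), (6, 28), (11, 3), (16, 39), (21, 9), (23, 37)])
v24: WRITE b=5  (b history now [(2, 23), (3, 20), (6, 28), (11, 3), (16, 39), (21, 9), (23, 37), (24, 5)])
v25: WRITE d=0  (d history now [(7, 19), (13, 5), (25, 0)])
READ b @v10: history=[(2, 23), (3, 20), (6, 28), (11, 3), (16, 39), (21, 9), (23, 37), (24, 5)] -> pick v6 -> 28
v26: WRITE a=33  (a history now [(4, 28), (10, 9), (17, 14), (18, 4), (19, 32), (20, 23), (22, 3), (26, 33)])
READ a @v16: history=[(4, 28), (10, 9), (17, 14), (18, 4), (19, 32), (20, 23), (22, 3), (26, 33)] -> pick v10 -> 9
READ b @v26: history=[(2, 23), (3, 20), (6, 28), (11, 3), (16, 39), (21, 9), (23, 37), (24, 5)] -> pick v24 -> 5
Read results in order: ['NONE', '8', 'NONE', '18', '28', '9', '5']
NONE count = 2

Answer: 2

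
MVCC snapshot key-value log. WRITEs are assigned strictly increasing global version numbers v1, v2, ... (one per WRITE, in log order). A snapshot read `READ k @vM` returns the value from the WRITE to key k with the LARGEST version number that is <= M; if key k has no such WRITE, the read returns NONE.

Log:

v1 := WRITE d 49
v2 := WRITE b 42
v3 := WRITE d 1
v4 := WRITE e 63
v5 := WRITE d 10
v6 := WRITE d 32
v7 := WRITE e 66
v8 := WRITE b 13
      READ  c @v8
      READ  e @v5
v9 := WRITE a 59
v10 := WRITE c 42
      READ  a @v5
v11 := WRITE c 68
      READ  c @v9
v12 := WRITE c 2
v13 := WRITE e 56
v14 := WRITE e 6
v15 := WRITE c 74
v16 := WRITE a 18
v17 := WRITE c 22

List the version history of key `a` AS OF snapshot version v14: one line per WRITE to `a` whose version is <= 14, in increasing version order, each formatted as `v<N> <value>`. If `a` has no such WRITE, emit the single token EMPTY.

Scan writes for key=a with version <= 14:
  v1 WRITE d 49 -> skip
  v2 WRITE b 42 -> skip
  v3 WRITE d 1 -> skip
  v4 WRITE e 63 -> skip
  v5 WRITE d 10 -> skip
  v6 WRITE d 32 -> skip
  v7 WRITE e 66 -> skip
  v8 WRITE b 13 -> skip
  v9 WRITE a 59 -> keep
  v10 WRITE c 42 -> skip
  v11 WRITE c 68 -> skip
  v12 WRITE c 2 -> skip
  v13 WRITE e 56 -> skip
  v14 WRITE e 6 -> skip
  v15 WRITE c 74 -> skip
  v16 WRITE a 18 -> drop (> snap)
  v17 WRITE c 22 -> skip
Collected: [(9, 59)]

Answer: v9 59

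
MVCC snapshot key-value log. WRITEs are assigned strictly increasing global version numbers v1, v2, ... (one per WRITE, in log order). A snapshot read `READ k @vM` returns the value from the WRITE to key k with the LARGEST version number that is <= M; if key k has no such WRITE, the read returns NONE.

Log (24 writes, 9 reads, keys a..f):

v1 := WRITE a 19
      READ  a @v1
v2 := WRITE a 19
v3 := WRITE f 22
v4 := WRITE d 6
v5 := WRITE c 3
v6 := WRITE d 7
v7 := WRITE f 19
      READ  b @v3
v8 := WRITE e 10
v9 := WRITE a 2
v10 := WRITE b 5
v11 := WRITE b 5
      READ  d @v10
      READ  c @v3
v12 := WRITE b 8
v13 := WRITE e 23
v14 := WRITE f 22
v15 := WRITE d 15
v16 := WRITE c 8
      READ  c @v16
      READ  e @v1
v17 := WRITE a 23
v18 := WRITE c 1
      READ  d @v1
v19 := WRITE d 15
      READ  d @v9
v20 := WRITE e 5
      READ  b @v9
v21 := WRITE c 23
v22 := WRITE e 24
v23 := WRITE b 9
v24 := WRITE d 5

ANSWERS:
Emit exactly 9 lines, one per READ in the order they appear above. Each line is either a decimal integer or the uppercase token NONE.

v1: WRITE a=19  (a history now [(1, 19)])
READ a @v1: history=[(1, 19)] -> pick v1 -> 19
v2: WRITE a=19  (a history now [(1, 19), (2, 19)])
v3: WRITE f=22  (f history now [(3, 22)])
v4: WRITE d=6  (d history now [(4, 6)])
v5: WRITE c=3  (c history now [(5, 3)])
v6: WRITE d=7  (d history now [(4, 6), (6, 7)])
v7: WRITE f=19  (f history now [(3, 22), (7, 19)])
READ b @v3: history=[] -> no version <= 3 -> NONE
v8: WRITE e=10  (e history now [(8, 10)])
v9: WRITE a=2  (a history now [(1, 19), (2, 19), (9, 2)])
v10: WRITE b=5  (b history now [(10, 5)])
v11: WRITE b=5  (b history now [(10, 5), (11, 5)])
READ d @v10: history=[(4, 6), (6, 7)] -> pick v6 -> 7
READ c @v3: history=[(5, 3)] -> no version <= 3 -> NONE
v12: WRITE b=8  (b history now [(10, 5), (11, 5), (12, 8)])
v13: WRITE e=23  (e history now [(8, 10), (13, 23)])
v14: WRITE f=22  (f history now [(3, 22), (7, 19), (14, 22)])
v15: WRITE d=15  (d history now [(4, 6), (6, 7), (15, 15)])
v16: WRITE c=8  (c history now [(5, 3), (16, 8)])
READ c @v16: history=[(5, 3), (16, 8)] -> pick v16 -> 8
READ e @v1: history=[(8, 10), (13, 23)] -> no version <= 1 -> NONE
v17: WRITE a=23  (a history now [(1, 19), (2, 19), (9, 2), (17, 23)])
v18: WRITE c=1  (c history now [(5, 3), (16, 8), (18, 1)])
READ d @v1: history=[(4, 6), (6, 7), (15, 15)] -> no version <= 1 -> NONE
v19: WRITE d=15  (d history now [(4, 6), (6, 7), (15, 15), (19, 15)])
READ d @v9: history=[(4, 6), (6, 7), (15, 15), (19, 15)] -> pick v6 -> 7
v20: WRITE e=5  (e history now [(8, 10), (13, 23), (20, 5)])
READ b @v9: history=[(10, 5), (11, 5), (12, 8)] -> no version <= 9 -> NONE
v21: WRITE c=23  (c history now [(5, 3), (16, 8), (18, 1), (21, 23)])
v22: WRITE e=24  (e history now [(8, 10), (13, 23), (20, 5), (22, 24)])
v23: WRITE b=9  (b history now [(10, 5), (11, 5), (12, 8), (23, 9)])
v24: WRITE d=5  (d history now [(4, 6), (6, 7), (15, 15), (19, 15), (24, 5)])

Answer: 19
NONE
7
NONE
8
NONE
NONE
7
NONE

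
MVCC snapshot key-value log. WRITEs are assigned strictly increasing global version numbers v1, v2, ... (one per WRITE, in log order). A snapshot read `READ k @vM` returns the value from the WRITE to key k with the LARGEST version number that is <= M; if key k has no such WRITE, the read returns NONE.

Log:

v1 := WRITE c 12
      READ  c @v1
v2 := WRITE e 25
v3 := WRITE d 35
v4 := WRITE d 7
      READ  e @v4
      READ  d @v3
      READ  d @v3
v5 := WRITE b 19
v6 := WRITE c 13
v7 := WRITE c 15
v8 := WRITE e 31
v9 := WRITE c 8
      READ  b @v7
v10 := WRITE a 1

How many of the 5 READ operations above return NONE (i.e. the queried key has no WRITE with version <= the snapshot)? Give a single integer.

Answer: 0

Derivation:
v1: WRITE c=12  (c history now [(1, 12)])
READ c @v1: history=[(1, 12)] -> pick v1 -> 12
v2: WRITE e=25  (e history now [(2, 25)])
v3: WRITE d=35  (d history now [(3, 35)])
v4: WRITE d=7  (d history now [(3, 35), (4, 7)])
READ e @v4: history=[(2, 25)] -> pick v2 -> 25
READ d @v3: history=[(3, 35), (4, 7)] -> pick v3 -> 35
READ d @v3: history=[(3, 35), (4, 7)] -> pick v3 -> 35
v5: WRITE b=19  (b history now [(5, 19)])
v6: WRITE c=13  (c history now [(1, 12), (6, 13)])
v7: WRITE c=15  (c history now [(1, 12), (6, 13), (7, 15)])
v8: WRITE e=31  (e history now [(2, 25), (8, 31)])
v9: WRITE c=8  (c history now [(1, 12), (6, 13), (7, 15), (9, 8)])
READ b @v7: history=[(5, 19)] -> pick v5 -> 19
v10: WRITE a=1  (a history now [(10, 1)])
Read results in order: ['12', '25', '35', '35', '19']
NONE count = 0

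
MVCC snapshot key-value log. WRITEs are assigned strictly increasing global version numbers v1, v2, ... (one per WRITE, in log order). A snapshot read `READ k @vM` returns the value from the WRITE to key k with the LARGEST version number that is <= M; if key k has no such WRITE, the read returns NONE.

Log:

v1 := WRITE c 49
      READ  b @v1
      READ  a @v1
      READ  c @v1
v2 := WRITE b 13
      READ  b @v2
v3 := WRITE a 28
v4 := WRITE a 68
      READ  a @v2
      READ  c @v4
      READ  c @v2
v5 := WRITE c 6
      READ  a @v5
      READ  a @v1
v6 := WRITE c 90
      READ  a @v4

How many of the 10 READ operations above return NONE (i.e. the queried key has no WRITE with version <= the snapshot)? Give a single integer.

Answer: 4

Derivation:
v1: WRITE c=49  (c history now [(1, 49)])
READ b @v1: history=[] -> no version <= 1 -> NONE
READ a @v1: history=[] -> no version <= 1 -> NONE
READ c @v1: history=[(1, 49)] -> pick v1 -> 49
v2: WRITE b=13  (b history now [(2, 13)])
READ b @v2: history=[(2, 13)] -> pick v2 -> 13
v3: WRITE a=28  (a history now [(3, 28)])
v4: WRITE a=68  (a history now [(3, 28), (4, 68)])
READ a @v2: history=[(3, 28), (4, 68)] -> no version <= 2 -> NONE
READ c @v4: history=[(1, 49)] -> pick v1 -> 49
READ c @v2: history=[(1, 49)] -> pick v1 -> 49
v5: WRITE c=6  (c history now [(1, 49), (5, 6)])
READ a @v5: history=[(3, 28), (4, 68)] -> pick v4 -> 68
READ a @v1: history=[(3, 28), (4, 68)] -> no version <= 1 -> NONE
v6: WRITE c=90  (c history now [(1, 49), (5, 6), (6, 90)])
READ a @v4: history=[(3, 28), (4, 68)] -> pick v4 -> 68
Read results in order: ['NONE', 'NONE', '49', '13', 'NONE', '49', '49', '68', 'NONE', '68']
NONE count = 4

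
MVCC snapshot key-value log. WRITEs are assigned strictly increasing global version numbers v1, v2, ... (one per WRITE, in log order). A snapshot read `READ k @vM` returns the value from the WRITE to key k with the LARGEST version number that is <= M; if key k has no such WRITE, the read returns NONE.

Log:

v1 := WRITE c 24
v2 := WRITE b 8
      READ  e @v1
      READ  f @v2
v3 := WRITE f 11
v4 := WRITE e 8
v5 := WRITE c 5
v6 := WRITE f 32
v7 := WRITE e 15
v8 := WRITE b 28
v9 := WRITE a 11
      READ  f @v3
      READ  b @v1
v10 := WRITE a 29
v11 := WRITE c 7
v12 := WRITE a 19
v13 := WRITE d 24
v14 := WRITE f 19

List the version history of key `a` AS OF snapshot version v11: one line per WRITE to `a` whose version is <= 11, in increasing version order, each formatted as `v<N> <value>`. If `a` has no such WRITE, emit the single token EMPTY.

Answer: v9 11
v10 29

Derivation:
Scan writes for key=a with version <= 11:
  v1 WRITE c 24 -> skip
  v2 WRITE b 8 -> skip
  v3 WRITE f 11 -> skip
  v4 WRITE e 8 -> skip
  v5 WRITE c 5 -> skip
  v6 WRITE f 32 -> skip
  v7 WRITE e 15 -> skip
  v8 WRITE b 28 -> skip
  v9 WRITE a 11 -> keep
  v10 WRITE a 29 -> keep
  v11 WRITE c 7 -> skip
  v12 WRITE a 19 -> drop (> snap)
  v13 WRITE d 24 -> skip
  v14 WRITE f 19 -> skip
Collected: [(9, 11), (10, 29)]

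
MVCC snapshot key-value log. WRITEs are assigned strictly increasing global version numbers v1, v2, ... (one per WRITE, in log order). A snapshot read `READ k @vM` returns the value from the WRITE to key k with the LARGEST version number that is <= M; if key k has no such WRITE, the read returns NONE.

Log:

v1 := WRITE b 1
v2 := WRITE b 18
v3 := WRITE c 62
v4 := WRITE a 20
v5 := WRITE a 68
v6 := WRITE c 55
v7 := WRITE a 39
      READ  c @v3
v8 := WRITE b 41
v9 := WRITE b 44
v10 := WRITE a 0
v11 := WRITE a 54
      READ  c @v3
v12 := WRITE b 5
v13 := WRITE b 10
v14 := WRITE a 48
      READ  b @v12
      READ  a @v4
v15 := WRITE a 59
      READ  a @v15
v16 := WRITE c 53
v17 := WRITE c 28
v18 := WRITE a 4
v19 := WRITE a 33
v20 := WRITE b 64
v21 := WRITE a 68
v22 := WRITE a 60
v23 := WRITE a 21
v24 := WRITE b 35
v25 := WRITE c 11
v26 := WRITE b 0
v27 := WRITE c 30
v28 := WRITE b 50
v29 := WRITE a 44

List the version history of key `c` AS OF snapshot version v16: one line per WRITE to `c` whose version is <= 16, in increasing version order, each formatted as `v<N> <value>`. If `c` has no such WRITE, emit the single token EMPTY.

Answer: v3 62
v6 55
v16 53

Derivation:
Scan writes for key=c with version <= 16:
  v1 WRITE b 1 -> skip
  v2 WRITE b 18 -> skip
  v3 WRITE c 62 -> keep
  v4 WRITE a 20 -> skip
  v5 WRITE a 68 -> skip
  v6 WRITE c 55 -> keep
  v7 WRITE a 39 -> skip
  v8 WRITE b 41 -> skip
  v9 WRITE b 44 -> skip
  v10 WRITE a 0 -> skip
  v11 WRITE a 54 -> skip
  v12 WRITE b 5 -> skip
  v13 WRITE b 10 -> skip
  v14 WRITE a 48 -> skip
  v15 WRITE a 59 -> skip
  v16 WRITE c 53 -> keep
  v17 WRITE c 28 -> drop (> snap)
  v18 WRITE a 4 -> skip
  v19 WRITE a 33 -> skip
  v20 WRITE b 64 -> skip
  v21 WRITE a 68 -> skip
  v22 WRITE a 60 -> skip
  v23 WRITE a 21 -> skip
  v24 WRITE b 35 -> skip
  v25 WRITE c 11 -> drop (> snap)
  v26 WRITE b 0 -> skip
  v27 WRITE c 30 -> drop (> snap)
  v28 WRITE b 50 -> skip
  v29 WRITE a 44 -> skip
Collected: [(3, 62), (6, 55), (16, 53)]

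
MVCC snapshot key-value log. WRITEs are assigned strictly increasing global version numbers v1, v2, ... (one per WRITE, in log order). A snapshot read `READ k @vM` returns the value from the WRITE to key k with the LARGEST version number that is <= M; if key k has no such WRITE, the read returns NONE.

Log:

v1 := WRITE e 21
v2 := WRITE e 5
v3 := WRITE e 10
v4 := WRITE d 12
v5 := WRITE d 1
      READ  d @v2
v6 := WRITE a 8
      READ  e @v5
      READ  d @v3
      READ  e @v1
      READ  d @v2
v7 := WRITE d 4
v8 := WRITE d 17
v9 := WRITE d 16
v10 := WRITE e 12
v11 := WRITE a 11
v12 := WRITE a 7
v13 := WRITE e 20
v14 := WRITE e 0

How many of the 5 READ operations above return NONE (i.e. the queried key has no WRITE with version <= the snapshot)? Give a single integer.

v1: WRITE e=21  (e history now [(1, 21)])
v2: WRITE e=5  (e history now [(1, 21), (2, 5)])
v3: WRITE e=10  (e history now [(1, 21), (2, 5), (3, 10)])
v4: WRITE d=12  (d history now [(4, 12)])
v5: WRITE d=1  (d history now [(4, 12), (5, 1)])
READ d @v2: history=[(4, 12), (5, 1)] -> no version <= 2 -> NONE
v6: WRITE a=8  (a history now [(6, 8)])
READ e @v5: history=[(1, 21), (2, 5), (3, 10)] -> pick v3 -> 10
READ d @v3: history=[(4, 12), (5, 1)] -> no version <= 3 -> NONE
READ e @v1: history=[(1, 21), (2, 5), (3, 10)] -> pick v1 -> 21
READ d @v2: history=[(4, 12), (5, 1)] -> no version <= 2 -> NONE
v7: WRITE d=4  (d history now [(4, 12), (5, 1), (7, 4)])
v8: WRITE d=17  (d history now [(4, 12), (5, 1), (7, 4), (8, 17)])
v9: WRITE d=16  (d history now [(4, 12), (5, 1), (7, 4), (8, 17), (9, 16)])
v10: WRITE e=12  (e history now [(1, 21), (2, 5), (3, 10), (10, 12)])
v11: WRITE a=11  (a history now [(6, 8), (11, 11)])
v12: WRITE a=7  (a history now [(6, 8), (11, 11), (12, 7)])
v13: WRITE e=20  (e history now [(1, 21), (2, 5), (3, 10), (10, 12), (13, 20)])
v14: WRITE e=0  (e history now [(1, 21), (2, 5), (3, 10), (10, 12), (13, 20), (14, 0)])
Read results in order: ['NONE', '10', 'NONE', '21', 'NONE']
NONE count = 3

Answer: 3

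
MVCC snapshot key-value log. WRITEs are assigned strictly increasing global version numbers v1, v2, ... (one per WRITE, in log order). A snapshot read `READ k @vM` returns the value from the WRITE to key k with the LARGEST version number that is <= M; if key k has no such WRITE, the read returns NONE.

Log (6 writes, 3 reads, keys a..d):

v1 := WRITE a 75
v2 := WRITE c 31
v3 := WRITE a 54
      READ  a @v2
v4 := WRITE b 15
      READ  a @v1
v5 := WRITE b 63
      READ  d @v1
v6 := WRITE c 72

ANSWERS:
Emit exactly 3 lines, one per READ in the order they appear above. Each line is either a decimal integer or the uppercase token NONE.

v1: WRITE a=75  (a history now [(1, 75)])
v2: WRITE c=31  (c history now [(2, 31)])
v3: WRITE a=54  (a history now [(1, 75), (3, 54)])
READ a @v2: history=[(1, 75), (3, 54)] -> pick v1 -> 75
v4: WRITE b=15  (b history now [(4, 15)])
READ a @v1: history=[(1, 75), (3, 54)] -> pick v1 -> 75
v5: WRITE b=63  (b history now [(4, 15), (5, 63)])
READ d @v1: history=[] -> no version <= 1 -> NONE
v6: WRITE c=72  (c history now [(2, 31), (6, 72)])

Answer: 75
75
NONE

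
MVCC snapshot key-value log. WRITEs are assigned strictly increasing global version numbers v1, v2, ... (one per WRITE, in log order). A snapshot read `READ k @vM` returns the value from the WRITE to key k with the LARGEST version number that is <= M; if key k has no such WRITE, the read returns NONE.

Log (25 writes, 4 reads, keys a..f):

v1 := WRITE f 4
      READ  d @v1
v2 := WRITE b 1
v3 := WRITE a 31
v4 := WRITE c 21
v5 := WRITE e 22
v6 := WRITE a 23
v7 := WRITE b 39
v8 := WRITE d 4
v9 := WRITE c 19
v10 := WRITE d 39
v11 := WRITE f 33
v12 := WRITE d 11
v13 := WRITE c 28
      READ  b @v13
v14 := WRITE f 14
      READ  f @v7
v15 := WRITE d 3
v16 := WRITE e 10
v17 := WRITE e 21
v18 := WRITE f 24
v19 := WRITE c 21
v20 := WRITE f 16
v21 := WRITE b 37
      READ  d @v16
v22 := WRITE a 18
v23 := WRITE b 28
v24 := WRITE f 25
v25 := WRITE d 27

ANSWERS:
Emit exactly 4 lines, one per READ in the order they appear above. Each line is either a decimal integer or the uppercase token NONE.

v1: WRITE f=4  (f history now [(1, 4)])
READ d @v1: history=[] -> no version <= 1 -> NONE
v2: WRITE b=1  (b history now [(2, 1)])
v3: WRITE a=31  (a history now [(3, 31)])
v4: WRITE c=21  (c history now [(4, 21)])
v5: WRITE e=22  (e history now [(5, 22)])
v6: WRITE a=23  (a history now [(3, 31), (6, 23)])
v7: WRITE b=39  (b history now [(2, 1), (7, 39)])
v8: WRITE d=4  (d history now [(8, 4)])
v9: WRITE c=19  (c history now [(4, 21), (9, 19)])
v10: WRITE d=39  (d history now [(8, 4), (10, 39)])
v11: WRITE f=33  (f history now [(1, 4), (11, 33)])
v12: WRITE d=11  (d history now [(8, 4), (10, 39), (12, 11)])
v13: WRITE c=28  (c history now [(4, 21), (9, 19), (13, 28)])
READ b @v13: history=[(2, 1), (7, 39)] -> pick v7 -> 39
v14: WRITE f=14  (f history now [(1, 4), (11, 33), (14, 14)])
READ f @v7: history=[(1, 4), (11, 33), (14, 14)] -> pick v1 -> 4
v15: WRITE d=3  (d history now [(8, 4), (10, 39), (12, 11), (15, 3)])
v16: WRITE e=10  (e history now [(5, 22), (16, 10)])
v17: WRITE e=21  (e history now [(5, 22), (16, 10), (17, 21)])
v18: WRITE f=24  (f history now [(1, 4), (11, 33), (14, 14), (18, 24)])
v19: WRITE c=21  (c history now [(4, 21), (9, 19), (13, 28), (19, 21)])
v20: WRITE f=16  (f history now [(1, 4), (11, 33), (14, 14), (18, 24), (20, 16)])
v21: WRITE b=37  (b history now [(2, 1), (7, 39), (21, 37)])
READ d @v16: history=[(8, 4), (10, 39), (12, 11), (15, 3)] -> pick v15 -> 3
v22: WRITE a=18  (a history now [(3, 31), (6, 23), (22, 18)])
v23: WRITE b=28  (b history now [(2, 1), (7, 39), (21, 37), (23, 28)])
v24: WRITE f=25  (f history now [(1, 4), (11, 33), (14, 14), (18, 24), (20, 16), (24, 25)])
v25: WRITE d=27  (d history now [(8, 4), (10, 39), (12, 11), (15, 3), (25, 27)])

Answer: NONE
39
4
3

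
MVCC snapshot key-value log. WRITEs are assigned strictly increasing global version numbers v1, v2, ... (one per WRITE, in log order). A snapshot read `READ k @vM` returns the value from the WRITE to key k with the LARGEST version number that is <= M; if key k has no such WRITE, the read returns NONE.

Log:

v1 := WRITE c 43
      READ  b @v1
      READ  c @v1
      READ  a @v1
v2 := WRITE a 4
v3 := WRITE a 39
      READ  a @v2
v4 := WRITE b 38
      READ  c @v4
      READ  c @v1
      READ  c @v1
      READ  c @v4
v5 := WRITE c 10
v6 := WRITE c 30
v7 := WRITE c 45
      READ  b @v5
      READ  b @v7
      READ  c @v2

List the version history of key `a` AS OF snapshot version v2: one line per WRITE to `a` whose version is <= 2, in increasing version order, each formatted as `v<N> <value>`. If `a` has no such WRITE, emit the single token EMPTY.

Scan writes for key=a with version <= 2:
  v1 WRITE c 43 -> skip
  v2 WRITE a 4 -> keep
  v3 WRITE a 39 -> drop (> snap)
  v4 WRITE b 38 -> skip
  v5 WRITE c 10 -> skip
  v6 WRITE c 30 -> skip
  v7 WRITE c 45 -> skip
Collected: [(2, 4)]

Answer: v2 4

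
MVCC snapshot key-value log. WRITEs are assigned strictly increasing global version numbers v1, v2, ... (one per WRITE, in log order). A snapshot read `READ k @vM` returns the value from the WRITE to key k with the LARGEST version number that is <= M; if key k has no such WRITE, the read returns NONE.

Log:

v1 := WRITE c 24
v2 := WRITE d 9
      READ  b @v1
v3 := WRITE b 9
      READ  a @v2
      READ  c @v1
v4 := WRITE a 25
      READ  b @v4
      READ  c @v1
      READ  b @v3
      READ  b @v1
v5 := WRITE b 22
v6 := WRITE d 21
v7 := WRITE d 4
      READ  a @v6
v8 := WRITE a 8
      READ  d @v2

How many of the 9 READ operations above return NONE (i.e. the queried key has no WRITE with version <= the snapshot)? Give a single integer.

Answer: 3

Derivation:
v1: WRITE c=24  (c history now [(1, 24)])
v2: WRITE d=9  (d history now [(2, 9)])
READ b @v1: history=[] -> no version <= 1 -> NONE
v3: WRITE b=9  (b history now [(3, 9)])
READ a @v2: history=[] -> no version <= 2 -> NONE
READ c @v1: history=[(1, 24)] -> pick v1 -> 24
v4: WRITE a=25  (a history now [(4, 25)])
READ b @v4: history=[(3, 9)] -> pick v3 -> 9
READ c @v1: history=[(1, 24)] -> pick v1 -> 24
READ b @v3: history=[(3, 9)] -> pick v3 -> 9
READ b @v1: history=[(3, 9)] -> no version <= 1 -> NONE
v5: WRITE b=22  (b history now [(3, 9), (5, 22)])
v6: WRITE d=21  (d history now [(2, 9), (6, 21)])
v7: WRITE d=4  (d history now [(2, 9), (6, 21), (7, 4)])
READ a @v6: history=[(4, 25)] -> pick v4 -> 25
v8: WRITE a=8  (a history now [(4, 25), (8, 8)])
READ d @v2: history=[(2, 9), (6, 21), (7, 4)] -> pick v2 -> 9
Read results in order: ['NONE', 'NONE', '24', '9', '24', '9', 'NONE', '25', '9']
NONE count = 3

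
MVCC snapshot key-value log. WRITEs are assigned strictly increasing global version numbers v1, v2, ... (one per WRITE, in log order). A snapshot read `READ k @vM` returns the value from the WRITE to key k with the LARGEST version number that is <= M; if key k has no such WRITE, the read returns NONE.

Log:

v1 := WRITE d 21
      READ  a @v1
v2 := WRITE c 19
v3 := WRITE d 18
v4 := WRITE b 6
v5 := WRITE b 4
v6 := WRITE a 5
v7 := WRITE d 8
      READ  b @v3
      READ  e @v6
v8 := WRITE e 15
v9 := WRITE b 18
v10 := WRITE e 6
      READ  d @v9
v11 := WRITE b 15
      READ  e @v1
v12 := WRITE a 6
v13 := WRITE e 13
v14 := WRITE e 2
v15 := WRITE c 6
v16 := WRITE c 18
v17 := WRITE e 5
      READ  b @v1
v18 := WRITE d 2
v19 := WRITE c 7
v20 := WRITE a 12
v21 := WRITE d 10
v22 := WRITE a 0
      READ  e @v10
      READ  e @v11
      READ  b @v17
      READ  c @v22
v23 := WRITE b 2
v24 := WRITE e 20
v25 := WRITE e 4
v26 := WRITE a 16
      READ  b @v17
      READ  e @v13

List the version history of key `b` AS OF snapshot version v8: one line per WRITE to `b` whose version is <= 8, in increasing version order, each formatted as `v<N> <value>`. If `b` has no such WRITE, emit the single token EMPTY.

Scan writes for key=b with version <= 8:
  v1 WRITE d 21 -> skip
  v2 WRITE c 19 -> skip
  v3 WRITE d 18 -> skip
  v4 WRITE b 6 -> keep
  v5 WRITE b 4 -> keep
  v6 WRITE a 5 -> skip
  v7 WRITE d 8 -> skip
  v8 WRITE e 15 -> skip
  v9 WRITE b 18 -> drop (> snap)
  v10 WRITE e 6 -> skip
  v11 WRITE b 15 -> drop (> snap)
  v12 WRITE a 6 -> skip
  v13 WRITE e 13 -> skip
  v14 WRITE e 2 -> skip
  v15 WRITE c 6 -> skip
  v16 WRITE c 18 -> skip
  v17 WRITE e 5 -> skip
  v18 WRITE d 2 -> skip
  v19 WRITE c 7 -> skip
  v20 WRITE a 12 -> skip
  v21 WRITE d 10 -> skip
  v22 WRITE a 0 -> skip
  v23 WRITE b 2 -> drop (> snap)
  v24 WRITE e 20 -> skip
  v25 WRITE e 4 -> skip
  v26 WRITE a 16 -> skip
Collected: [(4, 6), (5, 4)]

Answer: v4 6
v5 4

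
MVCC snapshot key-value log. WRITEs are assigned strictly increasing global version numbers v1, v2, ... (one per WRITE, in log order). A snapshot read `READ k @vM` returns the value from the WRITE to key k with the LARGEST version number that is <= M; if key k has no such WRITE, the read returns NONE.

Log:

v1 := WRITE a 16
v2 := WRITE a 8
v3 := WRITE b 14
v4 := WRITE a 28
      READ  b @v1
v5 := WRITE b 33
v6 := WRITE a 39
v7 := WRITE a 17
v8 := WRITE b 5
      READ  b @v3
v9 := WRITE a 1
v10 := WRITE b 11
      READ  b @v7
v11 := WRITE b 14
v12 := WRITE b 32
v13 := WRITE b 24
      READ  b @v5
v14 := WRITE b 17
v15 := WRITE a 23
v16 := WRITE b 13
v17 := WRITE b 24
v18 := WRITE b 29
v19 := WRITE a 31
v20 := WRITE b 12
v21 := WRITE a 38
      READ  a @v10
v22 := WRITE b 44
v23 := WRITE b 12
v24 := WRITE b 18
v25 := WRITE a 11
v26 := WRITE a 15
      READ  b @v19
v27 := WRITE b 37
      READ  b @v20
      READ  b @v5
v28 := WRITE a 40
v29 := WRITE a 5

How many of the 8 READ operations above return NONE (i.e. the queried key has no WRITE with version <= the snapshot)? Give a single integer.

v1: WRITE a=16  (a history now [(1, 16)])
v2: WRITE a=8  (a history now [(1, 16), (2, 8)])
v3: WRITE b=14  (b history now [(3, 14)])
v4: WRITE a=28  (a history now [(1, 16), (2, 8), (4, 28)])
READ b @v1: history=[(3, 14)] -> no version <= 1 -> NONE
v5: WRITE b=33  (b history now [(3, 14), (5, 33)])
v6: WRITE a=39  (a history now [(1, 16), (2, 8), (4, 28), (6, 39)])
v7: WRITE a=17  (a history now [(1, 16), (2, 8), (4, 28), (6, 39), (7, 17)])
v8: WRITE b=5  (b history now [(3, 14), (5, 33), (8, 5)])
READ b @v3: history=[(3, 14), (5, 33), (8, 5)] -> pick v3 -> 14
v9: WRITE a=1  (a history now [(1, 16), (2, 8), (4, 28), (6, 39), (7, 17), (9, 1)])
v10: WRITE b=11  (b history now [(3, 14), (5, 33), (8, 5), (10, 11)])
READ b @v7: history=[(3, 14), (5, 33), (8, 5), (10, 11)] -> pick v5 -> 33
v11: WRITE b=14  (b history now [(3, 14), (5, 33), (8, 5), (10, 11), (11, 14)])
v12: WRITE b=32  (b history now [(3, 14), (5, 33), (8, 5), (10, 11), (11, 14), (12, 32)])
v13: WRITE b=24  (b history now [(3, 14), (5, 33), (8, 5), (10, 11), (11, 14), (12, 32), (13, 24)])
READ b @v5: history=[(3, 14), (5, 33), (8, 5), (10, 11), (11, 14), (12, 32), (13, 24)] -> pick v5 -> 33
v14: WRITE b=17  (b history now [(3, 14), (5, 33), (8, 5), (10, 11), (11, 14), (12, 32), (13, 24), (14, 17)])
v15: WRITE a=23  (a history now [(1, 16), (2, 8), (4, 28), (6, 39), (7, 17), (9, 1), (15, 23)])
v16: WRITE b=13  (b history now [(3, 14), (5, 33), (8, 5), (10, 11), (11, 14), (12, 32), (13, 24), (14, 17), (16, 13)])
v17: WRITE b=24  (b history now [(3, 14), (5, 33), (8, 5), (10, 11), (11, 14), (12, 32), (13, 24), (14, 17), (16, 13), (17, 24)])
v18: WRITE b=29  (b history now [(3, 14), (5, 33), (8, 5), (10, 11), (11, 14), (12, 32), (13, 24), (14, 17), (16, 13), (17, 24), (18, 29)])
v19: WRITE a=31  (a history now [(1, 16), (2, 8), (4, 28), (6, 39), (7, 17), (9, 1), (15, 23), (19, 31)])
v20: WRITE b=12  (b history now [(3, 14), (5, 33), (8, 5), (10, 11), (11, 14), (12, 32), (13, 24), (14, 17), (16, 13), (17, 24), (18, 29), (20, 12)])
v21: WRITE a=38  (a history now [(1, 16), (2, 8), (4, 28), (6, 39), (7, 17), (9, 1), (15, 23), (19, 31), (21, 38)])
READ a @v10: history=[(1, 16), (2, 8), (4, 28), (6, 39), (7, 17), (9, 1), (15, 23), (19, 31), (21, 38)] -> pick v9 -> 1
v22: WRITE b=44  (b history now [(3, 14), (5, 33), (8, 5), (10, 11), (11, 14), (12, 32), (13, 24), (14, 17), (16, 13), (17, 24), (18, 29), (20, 12), (22, 44)])
v23: WRITE b=12  (b history now [(3, 14), (5, 33), (8, 5), (10, 11), (11, 14), (12, 32), (13, 24), (14, 17), (16, 13), (17, 24), (18, 29), (20, 12), (22, 44), (23, 12)])
v24: WRITE b=18  (b history now [(3, 14), (5, 33), (8, 5), (10, 11), (11, 14), (12, 32), (13, 24), (14, 17), (16, 13), (17, 24), (18, 29), (20, 12), (22, 44), (23, 12), (24, 18)])
v25: WRITE a=11  (a history now [(1, 16), (2, 8), (4, 28), (6, 39), (7, 17), (9, 1), (15, 23), (19, 31), (21, 38), (25, 11)])
v26: WRITE a=15  (a history now [(1, 16), (2, 8), (4, 28), (6, 39), (7, 17), (9, 1), (15, 23), (19, 31), (21, 38), (25, 11), (26, 15)])
READ b @v19: history=[(3, 14), (5, 33), (8, 5), (10, 11), (11, 14), (12, 32), (13, 24), (14, 17), (16, 13), (17, 24), (18, 29), (20, 12), (22, 44), (23, 12), (24, 18)] -> pick v18 -> 29
v27: WRITE b=37  (b history now [(3, 14), (5, 33), (8, 5), (10, 11), (11, 14), (12, 32), (13, 24), (14, 17), (16, 13), (17, 24), (18, 29), (20, 12), (22, 44), (23, 12), (24, 18), (27, 37)])
READ b @v20: history=[(3, 14), (5, 33), (8, 5), (10, 11), (11, 14), (12, 32), (13, 24), (14, 17), (16, 13), (17, 24), (18, 29), (20, 12), (22, 44), (23, 12), (24, 18), (27, 37)] -> pick v20 -> 12
READ b @v5: history=[(3, 14), (5, 33), (8, 5), (10, 11), (11, 14), (12, 32), (13, 24), (14, 17), (16, 13), (17, 24), (18, 29), (20, 12), (22, 44), (23, 12), (24, 18), (27, 37)] -> pick v5 -> 33
v28: WRITE a=40  (a history now [(1, 16), (2, 8), (4, 28), (6, 39), (7, 17), (9, 1), (15, 23), (19, 31), (21, 38), (25, 11), (26, 15), (28, 40)])
v29: WRITE a=5  (a history now [(1, 16), (2, 8), (4, 28), (6, 39), (7, 17), (9, 1), (15, 23), (19, 31), (21, 38), (25, 11), (26, 15), (28, 40), (29, 5)])
Read results in order: ['NONE', '14', '33', '33', '1', '29', '12', '33']
NONE count = 1

Answer: 1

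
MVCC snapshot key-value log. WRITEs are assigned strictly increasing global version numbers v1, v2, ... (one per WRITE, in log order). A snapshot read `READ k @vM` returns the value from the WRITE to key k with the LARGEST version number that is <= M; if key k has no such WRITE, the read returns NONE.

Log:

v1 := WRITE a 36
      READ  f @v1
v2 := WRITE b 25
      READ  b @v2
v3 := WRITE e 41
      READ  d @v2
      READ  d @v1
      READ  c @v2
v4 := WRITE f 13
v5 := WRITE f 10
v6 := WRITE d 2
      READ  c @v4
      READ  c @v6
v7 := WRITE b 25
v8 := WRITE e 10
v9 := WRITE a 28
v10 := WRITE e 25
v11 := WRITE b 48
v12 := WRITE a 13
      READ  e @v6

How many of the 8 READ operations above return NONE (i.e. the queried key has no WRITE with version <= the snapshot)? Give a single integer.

v1: WRITE a=36  (a history now [(1, 36)])
READ f @v1: history=[] -> no version <= 1 -> NONE
v2: WRITE b=25  (b history now [(2, 25)])
READ b @v2: history=[(2, 25)] -> pick v2 -> 25
v3: WRITE e=41  (e history now [(3, 41)])
READ d @v2: history=[] -> no version <= 2 -> NONE
READ d @v1: history=[] -> no version <= 1 -> NONE
READ c @v2: history=[] -> no version <= 2 -> NONE
v4: WRITE f=13  (f history now [(4, 13)])
v5: WRITE f=10  (f history now [(4, 13), (5, 10)])
v6: WRITE d=2  (d history now [(6, 2)])
READ c @v4: history=[] -> no version <= 4 -> NONE
READ c @v6: history=[] -> no version <= 6 -> NONE
v7: WRITE b=25  (b history now [(2, 25), (7, 25)])
v8: WRITE e=10  (e history now [(3, 41), (8, 10)])
v9: WRITE a=28  (a history now [(1, 36), (9, 28)])
v10: WRITE e=25  (e history now [(3, 41), (8, 10), (10, 25)])
v11: WRITE b=48  (b history now [(2, 25), (7, 25), (11, 48)])
v12: WRITE a=13  (a history now [(1, 36), (9, 28), (12, 13)])
READ e @v6: history=[(3, 41), (8, 10), (10, 25)] -> pick v3 -> 41
Read results in order: ['NONE', '25', 'NONE', 'NONE', 'NONE', 'NONE', 'NONE', '41']
NONE count = 6

Answer: 6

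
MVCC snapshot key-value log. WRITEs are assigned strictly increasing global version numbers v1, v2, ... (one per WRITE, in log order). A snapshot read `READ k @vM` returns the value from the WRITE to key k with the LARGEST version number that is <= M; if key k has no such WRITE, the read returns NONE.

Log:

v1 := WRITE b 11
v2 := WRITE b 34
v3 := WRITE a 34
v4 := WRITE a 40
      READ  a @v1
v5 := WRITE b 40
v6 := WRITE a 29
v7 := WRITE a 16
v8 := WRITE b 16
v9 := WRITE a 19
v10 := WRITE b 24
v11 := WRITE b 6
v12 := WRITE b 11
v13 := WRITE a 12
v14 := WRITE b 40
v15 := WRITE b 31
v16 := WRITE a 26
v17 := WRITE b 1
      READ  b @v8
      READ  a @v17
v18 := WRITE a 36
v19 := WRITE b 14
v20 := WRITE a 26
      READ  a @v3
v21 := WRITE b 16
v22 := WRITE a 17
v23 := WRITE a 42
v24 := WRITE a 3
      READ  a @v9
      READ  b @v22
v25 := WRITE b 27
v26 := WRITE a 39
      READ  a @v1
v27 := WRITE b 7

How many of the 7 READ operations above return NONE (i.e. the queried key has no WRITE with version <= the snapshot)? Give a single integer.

v1: WRITE b=11  (b history now [(1, 11)])
v2: WRITE b=34  (b history now [(1, 11), (2, 34)])
v3: WRITE a=34  (a history now [(3, 34)])
v4: WRITE a=40  (a history now [(3, 34), (4, 40)])
READ a @v1: history=[(3, 34), (4, 40)] -> no version <= 1 -> NONE
v5: WRITE b=40  (b history now [(1, 11), (2, 34), (5, 40)])
v6: WRITE a=29  (a history now [(3, 34), (4, 40), (6, 29)])
v7: WRITE a=16  (a history now [(3, 34), (4, 40), (6, 29), (7, 16)])
v8: WRITE b=16  (b history now [(1, 11), (2, 34), (5, 40), (8, 16)])
v9: WRITE a=19  (a history now [(3, 34), (4, 40), (6, 29), (7, 16), (9, 19)])
v10: WRITE b=24  (b history now [(1, 11), (2, 34), (5, 40), (8, 16), (10, 24)])
v11: WRITE b=6  (b history now [(1, 11), (2, 34), (5, 40), (8, 16), (10, 24), (11, 6)])
v12: WRITE b=11  (b history now [(1, 11), (2, 34), (5, 40), (8, 16), (10, 24), (11, 6), (12, 11)])
v13: WRITE a=12  (a history now [(3, 34), (4, 40), (6, 29), (7, 16), (9, 19), (13, 12)])
v14: WRITE b=40  (b history now [(1, 11), (2, 34), (5, 40), (8, 16), (10, 24), (11, 6), (12, 11), (14, 40)])
v15: WRITE b=31  (b history now [(1, 11), (2, 34), (5, 40), (8, 16), (10, 24), (11, 6), (12, 11), (14, 40), (15, 31)])
v16: WRITE a=26  (a history now [(3, 34), (4, 40), (6, 29), (7, 16), (9, 19), (13, 12), (16, 26)])
v17: WRITE b=1  (b history now [(1, 11), (2, 34), (5, 40), (8, 16), (10, 24), (11, 6), (12, 11), (14, 40), (15, 31), (17, 1)])
READ b @v8: history=[(1, 11), (2, 34), (5, 40), (8, 16), (10, 24), (11, 6), (12, 11), (14, 40), (15, 31), (17, 1)] -> pick v8 -> 16
READ a @v17: history=[(3, 34), (4, 40), (6, 29), (7, 16), (9, 19), (13, 12), (16, 26)] -> pick v16 -> 26
v18: WRITE a=36  (a history now [(3, 34), (4, 40), (6, 29), (7, 16), (9, 19), (13, 12), (16, 26), (18, 36)])
v19: WRITE b=14  (b history now [(1, 11), (2, 34), (5, 40), (8, 16), (10, 24), (11, 6), (12, 11), (14, 40), (15, 31), (17, 1), (19, 14)])
v20: WRITE a=26  (a history now [(3, 34), (4, 40), (6, 29), (7, 16), (9, 19), (13, 12), (16, 26), (18, 36), (20, 26)])
READ a @v3: history=[(3, 34), (4, 40), (6, 29), (7, 16), (9, 19), (13, 12), (16, 26), (18, 36), (20, 26)] -> pick v3 -> 34
v21: WRITE b=16  (b history now [(1, 11), (2, 34), (5, 40), (8, 16), (10, 24), (11, 6), (12, 11), (14, 40), (15, 31), (17, 1), (19, 14), (21, 16)])
v22: WRITE a=17  (a history now [(3, 34), (4, 40), (6, 29), (7, 16), (9, 19), (13, 12), (16, 26), (18, 36), (20, 26), (22, 17)])
v23: WRITE a=42  (a history now [(3, 34), (4, 40), (6, 29), (7, 16), (9, 19), (13, 12), (16, 26), (18, 36), (20, 26), (22, 17), (23, 42)])
v24: WRITE a=3  (a history now [(3, 34), (4, 40), (6, 29), (7, 16), (9, 19), (13, 12), (16, 26), (18, 36), (20, 26), (22, 17), (23, 42), (24, 3)])
READ a @v9: history=[(3, 34), (4, 40), (6, 29), (7, 16), (9, 19), (13, 12), (16, 26), (18, 36), (20, 26), (22, 17), (23, 42), (24, 3)] -> pick v9 -> 19
READ b @v22: history=[(1, 11), (2, 34), (5, 40), (8, 16), (10, 24), (11, 6), (12, 11), (14, 40), (15, 31), (17, 1), (19, 14), (21, 16)] -> pick v21 -> 16
v25: WRITE b=27  (b history now [(1, 11), (2, 34), (5, 40), (8, 16), (10, 24), (11, 6), (12, 11), (14, 40), (15, 31), (17, 1), (19, 14), (21, 16), (25, 27)])
v26: WRITE a=39  (a history now [(3, 34), (4, 40), (6, 29), (7, 16), (9, 19), (13, 12), (16, 26), (18, 36), (20, 26), (22, 17), (23, 42), (24, 3), (26, 39)])
READ a @v1: history=[(3, 34), (4, 40), (6, 29), (7, 16), (9, 19), (13, 12), (16, 26), (18, 36), (20, 26), (22, 17), (23, 42), (24, 3), (26, 39)] -> no version <= 1 -> NONE
v27: WRITE b=7  (b history now [(1, 11), (2, 34), (5, 40), (8, 16), (10, 24), (11, 6), (12, 11), (14, 40), (15, 31), (17, 1), (19, 14), (21, 16), (25, 27), (27, 7)])
Read results in order: ['NONE', '16', '26', '34', '19', '16', 'NONE']
NONE count = 2

Answer: 2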